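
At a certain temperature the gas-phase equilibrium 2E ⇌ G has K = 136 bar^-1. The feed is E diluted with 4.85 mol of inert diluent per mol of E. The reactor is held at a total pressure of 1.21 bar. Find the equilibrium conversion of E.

Let X = conversion of E (basis 1 mol E); extent of reaction ξ = 0.5X.
Mole table: n_E = 1 − X; n_G = 0.5X; n_I = 4.85 (inert).
Total moles n_T = 5.85 − 0.5X.
y_i = n_i/n_T, p_i = y_i·P. K = p_G / (p_E^2).
Equating to 136 bar^-1 and solving on 0 < X < 1: X = 0.880.

X = 0.880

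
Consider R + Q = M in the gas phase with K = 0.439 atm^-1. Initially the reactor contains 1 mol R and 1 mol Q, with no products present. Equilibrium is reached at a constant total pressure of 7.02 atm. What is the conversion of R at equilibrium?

Let X = conversion of R (basis 1 mol R); extent of reaction ξ = X.
At extent ξ: n_R = 1 − X; n_Q = 1 − X; n_M = X.
Total moles n_T = 2 − X.
Mole fractions y_i = n_i/n_T; K = p_M / (p_R p_Q) with p_i = y_i·P.
Substituting and setting equal to 0.439 atm^-1 gives a polynomial in X; the root in (0,1) is X = 0.505.

X = 0.505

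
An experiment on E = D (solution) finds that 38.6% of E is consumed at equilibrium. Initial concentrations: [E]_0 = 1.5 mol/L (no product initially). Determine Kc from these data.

Let X = conversion of E.
Concentrations: [E] = 1.5 − 1.5X; [D] = 1.5X.
At X = 0.386: [E] = 0.921, [D] = 0.579.
Kc = [D] / ([E]) = 0.629.

Kc = 0.629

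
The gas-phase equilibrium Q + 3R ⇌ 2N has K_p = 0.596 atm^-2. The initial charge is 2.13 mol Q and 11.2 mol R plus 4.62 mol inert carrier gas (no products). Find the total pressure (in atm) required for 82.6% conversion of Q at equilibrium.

P = 7.5 atm

Take 2.13 mol Q as basis and let X be its fractional conversion, so ξ = 2.13X.
Moles: n_Q = 2.13 − 2.13X; n_R = 11.2 − 6.39X; n_N = 4.26X; n_I = 4.62 (inert).
n_T = Σnᵢ = 17.9 − 4.26X.
K_p = p_N^2 / (p_Q p_R^3) with p_i = (n_i/n_T)·P.
At X = 0.826: the mole-fraction product g(X) = Π y_i^ν_i = 33.5. Since K_p = g(X)·P^{-2}, P = (g/K_p)^(1/2) = (33.5/0.596)^(1/2) = 7.5 atm.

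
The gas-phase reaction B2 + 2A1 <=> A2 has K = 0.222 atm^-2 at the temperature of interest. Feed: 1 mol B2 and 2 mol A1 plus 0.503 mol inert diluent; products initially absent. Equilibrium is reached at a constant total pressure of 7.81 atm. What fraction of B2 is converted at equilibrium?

Basis: 1 mol B2 initially; let X = conversion of B2. Extent ξ = X.
Species balance: n_B2 = 1 − X; n_A1 = 2 − 2X; n_A2 = X; n_I = 0.503 (inert).
Summing: n_T = 3.5 − 2X.
With p_i = (n_i/n_T)P, K = p_A2 / (p_B2 p_A1^2).
Setting this equal to 0.222 atm^-2 and taking the physical root (0 < X < 1) gives X = 0.611.

X = 0.611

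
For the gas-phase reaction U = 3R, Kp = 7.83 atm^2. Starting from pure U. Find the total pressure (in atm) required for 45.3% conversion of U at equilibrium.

P = 2.49 atm

Let X = conversion of U (basis 1 mol U); extent of reaction ξ = X.
Species balance: n_U = 1 − X; n_R = 3X.
Total moles n_T = 1 + 2X.
Kp = p_R^3 / (p_U) with p_i = (n_i/n_T)·P.
At X = 0.453: the mole-fraction product g(X) = Π y_i^ν_i = 1.263. Since Kp = g(X)·P^{2}, P = (Kp/g)^(1/2) = (7.83/1.263)^(1/2) = 2.49 atm.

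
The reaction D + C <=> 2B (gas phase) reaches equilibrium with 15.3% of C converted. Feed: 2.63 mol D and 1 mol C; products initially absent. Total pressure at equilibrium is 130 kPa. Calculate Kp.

Kp = 0.0446

Take 1 mol C as basis and let X be its fractional conversion, so ξ = X.
Moles: n_D = 2.63 − X; n_C = 1 − X; n_B = 2X.
n_T stays at 3.63 (no change in mole number).
At X = 0.153: n_D = 2.48, n_C = 0.847, n_B = 0.306, n_T = 3.63.
p_i = (n_i/n_T)·P. Kp = p_B^2 / (p_D p_C) = 0.0446.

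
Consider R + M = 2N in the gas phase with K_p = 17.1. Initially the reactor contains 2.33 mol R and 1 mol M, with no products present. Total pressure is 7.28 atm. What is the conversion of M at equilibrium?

X = 0.876

Let X = conversion of M (basis 1 mol M); extent of reaction ξ = X.
Species balance: n_R = 2.33 − X; n_M = 1 − X; n_N = 2X.
n_T stays at 3.33 (no change in mole number).
Mole fractions y_i = n_i/n_T; K_p = p_N^2 / (p_R p_M) with p_i = y_i·P.
This yields a degree-2 equation in X; solving on (0,1), X = 0.876.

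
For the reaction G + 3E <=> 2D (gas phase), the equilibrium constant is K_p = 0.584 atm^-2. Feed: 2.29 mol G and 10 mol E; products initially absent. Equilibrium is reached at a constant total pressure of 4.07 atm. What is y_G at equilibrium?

y_G = 0.073

Let X = conversion of G (basis 2.29 mol G); extent of reaction ξ = 2.29X.
Species balance: n_G = 2.29 − 2.29X; n_E = 10 − 6.87X; n_D = 4.58X.
Total moles n_T = 12.3 − 4.58X.
With p_i = (n_i/n_T)P, K_p = p_D^2 / (p_G p_E^3).
Setting this equal to 0.584 atm^-2 and taking the physical root (0 < X < 1) gives X = 0.710.
Then n_G = 0.664, n_T = 9.04, so y_G = 0.073.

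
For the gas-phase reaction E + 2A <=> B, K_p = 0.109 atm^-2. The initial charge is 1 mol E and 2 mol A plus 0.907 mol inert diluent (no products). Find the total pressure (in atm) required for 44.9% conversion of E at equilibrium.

P = 7.47 atm

Let X = conversion of E (basis 1 mol E); extent of reaction ξ = X.
At extent ξ: n_E = 1 − X; n_A = 2 − 2X; n_B = X; n_I = 0.907 (inert).
Summing: n_T = 3.91 − 2X.
K_p = p_B / (p_E p_A^2) with p_i = (n_i/n_T)·P.
At X = 0.449: the mole-fraction product g(X) = Π y_i^ν_i = 6.075. Since K_p = g(X)·P^{-2}, P = (g/K_p)^(1/2) = (6.075/0.109)^(1/2) = 7.47 atm.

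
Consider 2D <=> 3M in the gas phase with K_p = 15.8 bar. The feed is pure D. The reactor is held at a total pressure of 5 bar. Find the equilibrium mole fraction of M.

y_M = 0.683

Basis: 1 mol D initially; let X = conversion of D. Extent ξ = 0.5X.
Mole table: n_D = 1 − X; n_M = 1.5X.
n_T = Σnᵢ = 1 + 0.5X.
With p_i = (n_i/n_T)P, K_p = p_M^3 / (p_D^2).
This yields a degree-3 equation in X; solving on (0,1), X = 0.589.
Then n_M = 0.884, n_T = 1.29, so y_M = 0.683.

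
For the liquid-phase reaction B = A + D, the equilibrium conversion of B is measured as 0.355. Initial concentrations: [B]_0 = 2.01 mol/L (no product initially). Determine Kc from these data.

Kc = 0.393 mol/L

Let X = conversion of B.
Concentrations: [B] = 2.01 − 2.01X; [A] = 2.01X; [D] = 2.01X.
At X = 0.355: [B] = 1.3, [A] = 0.714, [D] = 0.714.
Kc = [A] [D] / ([B]) = 0.393 mol/L.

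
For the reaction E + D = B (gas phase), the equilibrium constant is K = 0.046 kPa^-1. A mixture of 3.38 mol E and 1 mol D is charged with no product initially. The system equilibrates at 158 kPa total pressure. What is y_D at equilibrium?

Let X = conversion of D (basis 1 mol D); extent of reaction ξ = X.
Moles: n_E = 3.38 − X; n_D = 1 − X; n_B = X.
Total moles n_T = 4.38 − X.
With p_i = (n_i/n_T)P, K = p_B / (p_E p_D).
Setting this equal to 0.046 kPa^-1 and taking the physical root (0 < X < 1) gives X = 0.839.
Then n_D = 0.161, n_T = 3.54, so y_D = 0.045.

y_D = 0.045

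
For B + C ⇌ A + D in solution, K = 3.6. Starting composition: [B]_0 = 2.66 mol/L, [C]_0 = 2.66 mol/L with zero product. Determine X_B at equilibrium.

Let X = conversion of B; extent ξ = 2.66·X mol/L.
Concentrations: [B] = 2.66 − 2.66X; [C] = 2.66 − 2.66X; [A] = 2.66X; [D] = 2.66X.
K = [A] [D] / ([B] [C]).
Solving K = 3.6 for X ∈ (0,1): X = 0.655.

X = 0.655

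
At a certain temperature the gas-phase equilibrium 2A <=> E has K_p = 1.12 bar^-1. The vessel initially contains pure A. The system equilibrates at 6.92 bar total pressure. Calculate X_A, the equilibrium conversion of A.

Let X = conversion of A (basis 1 mol A); extent of reaction ξ = 0.5X.
Mole table: n_A = 1 − X; n_E = 0.5X.
Total moles n_T = 1 − 0.5X.
y_i = n_i/n_T, p_i = y_i·P. K_p = p_E / (p_A^2).
This yields a degree-2 equation in X; solving on (0,1), X = 0.823.

X = 0.823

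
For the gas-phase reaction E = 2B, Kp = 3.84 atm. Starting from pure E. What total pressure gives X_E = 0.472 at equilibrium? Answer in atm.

Basis: 1 mol E initially; let X = conversion of E. Extent ξ = X.
At extent ξ: n_E = 1 − X; n_B = 2X.
Total moles n_T = 1 + X.
Kp = p_B^2 / (p_E) with p_i = (n_i/n_T)·P.
At X = 0.472: the mole-fraction product g(X) = Π y_i^ν_i = 1.147. Since Kp = g(X)·P^{1}, P = (Kp/g)^(1/1) = (3.84/1.147)^(1/1) = 3.35 atm.

P = 3.35 atm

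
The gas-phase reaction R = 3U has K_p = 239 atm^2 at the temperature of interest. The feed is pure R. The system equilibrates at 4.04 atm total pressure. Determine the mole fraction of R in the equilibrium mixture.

y_R = 0.057

Basis: 1 mol R initially; let X = conversion of R. Extent ξ = X.
Mole table: n_R = 1 − X; n_U = 3X.
Total moles n_T = 1 + 2X.
y_i = n_i/n_T, p_i = y_i·P. K_p = p_U^3 / (p_R).
This yields a degree-3 equation in X; solving on (0,1), X = 0.846.
Then n_R = 0.154, n_T = 2.69, so y_R = 0.057.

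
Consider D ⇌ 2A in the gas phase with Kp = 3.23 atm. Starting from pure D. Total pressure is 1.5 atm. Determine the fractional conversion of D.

X = 0.592

Basis: 1 mol D initially; let X = conversion of D. Extent ξ = X.
At extent ξ: n_D = 1 − X; n_A = 2X.
Total moles n_T = 1 + X.
Mole fractions y_i = n_i/n_T; Kp = p_A^2 / (p_D) with p_i = y_i·P.
Substituting and setting equal to 3.23 atm gives a polynomial in X; the root in (0,1) is X = 0.592.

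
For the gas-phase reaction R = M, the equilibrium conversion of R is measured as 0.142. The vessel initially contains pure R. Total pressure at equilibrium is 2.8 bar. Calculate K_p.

K_p = 0.166

Take 1 mol R as basis and let X be its fractional conversion, so ξ = X.
Mole table: n_R = 1 − X; n_M = X.
n_T stays at 1 (no change in mole number).
At X = 0.142: n_R = 0.858, n_M = 0.142, n_T = 1.
p_i = (n_i/n_T)·P. K_p = p_M / (p_R) = 0.166.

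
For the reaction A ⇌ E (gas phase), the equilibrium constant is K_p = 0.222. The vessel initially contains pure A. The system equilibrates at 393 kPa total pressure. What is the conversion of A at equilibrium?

X = 0.182

Let X = conversion of A (basis 1 mol A); extent of reaction ξ = X.
Mole table: n_A = 1 − X; n_E = X.
Since Δν = 0, n_T = 1 throughout.
Mole fractions y_i = n_i/n_T; K_p = p_E / (p_A) with p_i = y_i·P.
Equating to 0.222 and solving on 0 < X < 1: X = 0.182.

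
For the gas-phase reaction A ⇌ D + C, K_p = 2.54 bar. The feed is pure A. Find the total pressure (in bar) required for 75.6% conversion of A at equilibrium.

P = 1.9 bar

Take 1 mol A as basis and let X be its fractional conversion, so ξ = X.
Moles: n_A = 1 − X; n_D = X; n_C = X.
Summing: n_T = 1 + X.
K_p = p_D p_C / (p_A) with p_i = (n_i/n_T)·P.
At X = 0.756: the mole-fraction product g(X) = Π y_i^ν_i = 1.334. Since K_p = g(X)·P^{1}, P = (K_p/g)^(1/1) = (2.54/1.334)^(1/1) = 1.9 bar.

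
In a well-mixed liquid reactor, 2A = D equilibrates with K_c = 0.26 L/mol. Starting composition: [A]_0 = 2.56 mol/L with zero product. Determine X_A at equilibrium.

X = 0.431

Let X = conversion of A; extent ξ = 2.56X/2 mol/L.
Concentrations: [A] = 2.56 − 2.56X; [D] = 1.28X.
K_c = [D] / ([A]^2).
This equals 0.26 at X = 0.431 (the root in 0 < X < 1).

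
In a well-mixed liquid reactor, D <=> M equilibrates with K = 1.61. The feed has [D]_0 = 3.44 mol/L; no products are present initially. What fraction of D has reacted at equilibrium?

X = 0.617

Let X = conversion of D; extent ξ = 3.44·X mol/L.
Concentrations: [D] = 3.44 − 3.44X; [M] = 3.44X.
K = [M] / ([D]).
This equals 1.61 at X = 0.617 (the root in 0 < X < 1).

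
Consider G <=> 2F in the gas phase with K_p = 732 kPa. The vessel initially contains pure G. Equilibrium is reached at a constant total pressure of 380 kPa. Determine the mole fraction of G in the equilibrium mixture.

y_G = 0.274

Take 1 mol G as basis and let X be its fractional conversion, so ξ = X.
Mole table: n_G = 1 − X; n_F = 2X.
n_T = Σnᵢ = 1 + X.
With p_i = (n_i/n_T)P, K_p = p_F^2 / (p_G).
Substituting and setting equal to 732 kPa gives a polynomial in X; the root in (0,1) is X = 0.570.
Then n_G = 0.43, n_T = 1.57, so y_G = 0.274.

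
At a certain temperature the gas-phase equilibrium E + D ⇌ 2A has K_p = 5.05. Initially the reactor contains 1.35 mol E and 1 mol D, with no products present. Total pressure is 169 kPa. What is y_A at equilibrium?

Basis: 1 mol D initially; let X = conversion of D. Extent ξ = X.
At extent ξ: n_E = 1.35 − X; n_D = 1 − X; n_A = 2X.
Since Δν = 0, n_T = 2.35 throughout.
Mole fractions y_i = n_i/n_T; K_p = p_A^2 / (p_E p_D) with p_i = y_i·P.
This yields a degree-2 equation in X; solving on (0,1), X = 0.607.
Then n_A = 1.21, n_T = 2.35, so y_A = 0.517.

y_A = 0.517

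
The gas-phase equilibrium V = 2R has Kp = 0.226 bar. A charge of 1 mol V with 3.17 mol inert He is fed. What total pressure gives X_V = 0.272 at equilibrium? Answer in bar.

P = 2.47 bar

Basis: 1 mol V initially; let X = conversion of V. Extent ξ = X.
Mole table: n_V = 1 − X; n_R = 2X; n_I = 3.17 (inert).
Summing: n_T = 4.17 + X.
Kp = p_R^2 / (p_V) with p_i = (n_i/n_T)·P.
At X = 0.272: the mole-fraction product g(X) = Π y_i^ν_i = 0.09151. Since Kp = g(X)·P^{1}, P = (Kp/g)^(1/1) = (0.226/0.09151)^(1/1) = 2.47 bar.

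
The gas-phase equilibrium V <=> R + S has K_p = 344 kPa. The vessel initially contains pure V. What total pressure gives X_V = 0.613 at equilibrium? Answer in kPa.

P = 571 kPa

Let X = conversion of V (basis 1 mol V); extent of reaction ξ = X.
Moles: n_V = 1 − X; n_R = X; n_S = X.
n_T = Σnᵢ = 1 + X.
K_p = p_R p_S / (p_V) with p_i = (n_i/n_T)·P.
At X = 0.613: the mole-fraction product g(X) = Π y_i^ν_i = 0.602. Since K_p = g(X)·P^{1}, P = (K_p/g)^(1/1) = (344/0.602)^(1/1) = 571 kPa.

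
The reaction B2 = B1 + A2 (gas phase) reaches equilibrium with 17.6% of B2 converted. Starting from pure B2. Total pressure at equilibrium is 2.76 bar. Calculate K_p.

Basis: 1 mol B2 initially; let X = conversion of B2. Extent ξ = X.
Mole table: n_B2 = 1 − X; n_B1 = X; n_A2 = X.
Total moles n_T = 1 + X.
At X = 0.176: n_B2 = 0.824, n_B1 = 0.176, n_A2 = 0.176, n_T = 1.18.
p_i = (n_i/n_T)·P. K_p = p_B1 p_A2 / (p_B2) = 0.0882 bar.

K_p = 0.0882 bar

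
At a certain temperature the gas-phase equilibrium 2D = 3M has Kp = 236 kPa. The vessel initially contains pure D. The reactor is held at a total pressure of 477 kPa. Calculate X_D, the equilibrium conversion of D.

Basis: 1 mol D initially; let X = conversion of D. Extent ξ = 0.5X.
Species balance: n_D = 1 − X; n_M = 1.5X.
Summing: n_T = 1 + 0.5X.
With p_i = (n_i/n_T)P, Kp = p_M^3 / (p_D^2).
Setting this equal to 236 kPa and taking the physical root (0 < X < 1) gives X = 0.399.

X = 0.399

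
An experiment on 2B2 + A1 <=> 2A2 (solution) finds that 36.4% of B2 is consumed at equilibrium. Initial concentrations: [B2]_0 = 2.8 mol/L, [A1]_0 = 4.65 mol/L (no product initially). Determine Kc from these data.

Kc = 0.0791 L/mol

Let X = conversion of B2.
Concentrations: [B2] = 2.8 − 2.8X; [A1] = 4.65 − 1.4X; [A2] = 2.8X.
At X = 0.364: [B2] = 1.78, [A1] = 4.14, [A2] = 1.02.
Kc = [A2]^2 / ([B2]^2 [A1]) = 0.0791 L/mol.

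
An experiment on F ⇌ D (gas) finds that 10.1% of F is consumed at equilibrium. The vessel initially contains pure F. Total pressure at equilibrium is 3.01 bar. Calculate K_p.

Take 1 mol F as basis and let X be its fractional conversion, so ξ = X.
At extent ξ: n_F = 1 − X; n_D = X.
Total moles n_T = 1 (Δν = 0, constant).
At X = 0.101: n_F = 0.899, n_D = 0.101, n_T = 1.
p_i = (n_i/n_T)·P. K_p = p_D / (p_F) = 0.112.

K_p = 0.112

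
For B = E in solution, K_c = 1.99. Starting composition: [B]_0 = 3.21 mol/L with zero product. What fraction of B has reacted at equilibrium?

X = 0.666

Let X = conversion of B; extent ξ = 3.21·X mol/L.
Concentrations: [B] = 3.21 − 3.21X; [E] = 3.21X.
K_c = [E] / ([B]).
Solving K_c = 1.99 for X ∈ (0,1): X = 0.666.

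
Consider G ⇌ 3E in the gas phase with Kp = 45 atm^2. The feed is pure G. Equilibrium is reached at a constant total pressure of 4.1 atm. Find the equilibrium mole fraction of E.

Basis: 1 mol G initially; let X = conversion of G. Extent ξ = X.
Mole table: n_G = 1 − X; n_E = 3X.
Total moles n_T = 1 + 2X.
Mole fractions y_i = n_i/n_T; Kp = p_E^3 / (p_G) with p_i = y_i·P.
Equating to 45 atm^2 and solving on 0 < X < 1: X = 0.579.
Then n_E = 1.74, n_T = 2.16, so y_E = 0.805.

y_E = 0.805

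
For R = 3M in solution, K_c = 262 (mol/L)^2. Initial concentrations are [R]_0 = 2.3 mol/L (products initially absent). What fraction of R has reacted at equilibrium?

X = 0.760

Let X = conversion of R; extent ξ = 2.3·X mol/L.
Concentrations: [R] = 2.3 − 2.3X; [M] = 6.9X.
K_c = [M]^3 / ([R]).
Setting equal to 262 and solving for X on (0,1) gives X = 0.760.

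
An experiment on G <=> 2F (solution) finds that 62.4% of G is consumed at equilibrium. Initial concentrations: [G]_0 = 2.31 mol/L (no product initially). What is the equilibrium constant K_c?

K_c = 9.57 mol/L

Let X = conversion of G.
Concentrations: [G] = 2.31 − 2.31X; [F] = 4.62X.
At X = 0.624: [G] = 0.869, [F] = 2.88.
K_c = [F]^2 / ([G]) = 9.57 mol/L.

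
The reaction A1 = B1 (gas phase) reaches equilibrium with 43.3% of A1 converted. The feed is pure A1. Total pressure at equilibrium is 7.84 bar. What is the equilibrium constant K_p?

K_p = 0.764

Take 1 mol A1 as basis and let X be its fractional conversion, so ξ = X.
At extent ξ: n_A1 = 1 − X; n_B1 = X.
Total moles n_T = 1 (Δν = 0, constant).
At X = 0.433: n_A1 = 0.567, n_B1 = 0.433, n_T = 1.
p_i = (n_i/n_T)·P. K_p = p_B1 / (p_A1) = 0.764.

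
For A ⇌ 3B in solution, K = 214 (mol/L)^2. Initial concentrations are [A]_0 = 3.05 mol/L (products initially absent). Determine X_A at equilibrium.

Let X = conversion of A; extent ξ = 3.05·X mol/L.
Concentrations: [A] = 3.05 − 3.05X; [B] = 9.15X.
K = [B]^3 / ([A]).
This equals 214 at X = 0.661 (the root in 0 < X < 1).

X = 0.661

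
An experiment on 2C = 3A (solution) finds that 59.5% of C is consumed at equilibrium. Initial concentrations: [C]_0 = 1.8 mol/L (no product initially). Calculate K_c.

K_c = 7.8 mol/L

Let X = conversion of C.
Concentrations: [C] = 1.8 − 1.8X; [A] = 2.7X.
At X = 0.595: [C] = 0.729, [A] = 1.61.
K_c = [A]^3 / ([C]^2) = 7.8 mol/L.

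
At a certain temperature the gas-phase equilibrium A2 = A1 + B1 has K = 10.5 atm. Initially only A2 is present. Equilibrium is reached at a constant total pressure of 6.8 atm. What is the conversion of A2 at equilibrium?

X = 0.779

Basis: 1 mol A2 initially; let X = conversion of A2. Extent ξ = X.
At extent ξ: n_A2 = 1 − X; n_A1 = X; n_B1 = X.
Summing: n_T = 1 + X.
Mole fractions y_i = n_i/n_T; K = p_A1 p_B1 / (p_A2) with p_i = y_i·P.
Equating to 10.5 atm and solving on 0 < X < 1: X = 0.779.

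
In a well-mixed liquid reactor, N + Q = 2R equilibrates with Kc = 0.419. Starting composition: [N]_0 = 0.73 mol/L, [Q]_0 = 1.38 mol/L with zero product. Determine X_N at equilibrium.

X = 0.331

Let X = conversion of N; extent ξ = 0.73·X mol/L.
Concentrations: [N] = 0.73 − 0.73X; [Q] = 1.38 − 0.73X; [R] = 1.46X.
Kc = [R]^2 / ([N] [Q]).
This equals 0.419 at X = 0.331 (the root in 0 < X < 1).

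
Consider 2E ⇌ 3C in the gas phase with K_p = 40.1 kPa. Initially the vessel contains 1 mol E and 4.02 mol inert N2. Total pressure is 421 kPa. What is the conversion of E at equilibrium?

X = 0.383

Take 1 mol E as basis and let X be its fractional conversion, so ξ = 0.5X.
Mole table: n_E = 1 − X; n_C = 1.5X; n_I = 4.02 (inert).
Summing: n_T = 5.02 + 0.5X.
With p_i = (n_i/n_T)P, K_p = p_C^3 / (p_E^2).
This yields a degree-3 equation in X; solving on (0,1), X = 0.383.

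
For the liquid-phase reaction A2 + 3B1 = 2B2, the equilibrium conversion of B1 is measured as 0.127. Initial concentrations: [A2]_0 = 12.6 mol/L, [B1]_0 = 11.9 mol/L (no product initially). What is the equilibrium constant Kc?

Let X = conversion of B1.
Concentrations: [A2] = 12.6 − 3.97X; [B1] = 11.9 − 11.9X; [B2] = 7.93X.
At X = 0.127: [A2] = 12.1, [B1] = 10.4, [B2] = 1.01.
Kc = [B2]^2 / ([A2] [B1]^3) = 7.48e-05 (mol/L)^-2.

Kc = 7.48e-05 (mol/L)^-2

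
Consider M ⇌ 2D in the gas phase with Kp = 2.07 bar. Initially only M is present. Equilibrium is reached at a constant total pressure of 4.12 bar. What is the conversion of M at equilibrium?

Take 1 mol M as basis and let X be its fractional conversion, so ξ = X.
Moles: n_M = 1 − X; n_D = 2X.
n_T = Σnᵢ = 1 + X.
With p_i = (n_i/n_T)P, Kp = p_D^2 / (p_M).
Equating to 2.07 bar and solving on 0 < X < 1: X = 0.334.

X = 0.334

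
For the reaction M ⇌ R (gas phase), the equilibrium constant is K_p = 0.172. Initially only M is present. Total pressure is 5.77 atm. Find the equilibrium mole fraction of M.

Basis: 1 mol M initially; let X = conversion of M. Extent ξ = X.
At extent ξ: n_M = 1 − X; n_R = X.
Total moles n_T = 1 (Δν = 0, constant).
Mole fractions y_i = n_i/n_T; K_p = p_R / (p_M) with p_i = y_i·P.
Equating to 0.172 and solving on 0 < X < 1: X = 0.147.
Then n_M = 0.853, n_T = 1, so y_M = 0.853.

y_M = 0.853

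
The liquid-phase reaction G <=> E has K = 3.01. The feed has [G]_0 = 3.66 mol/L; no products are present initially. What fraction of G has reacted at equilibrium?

Let X = conversion of G; extent ξ = 3.66·X mol/L.
Concentrations: [G] = 3.66 − 3.66X; [E] = 3.66X.
K = [E] / ([G]).
This equals 3.01 at X = 0.751 (the root in 0 < X < 1).

X = 0.751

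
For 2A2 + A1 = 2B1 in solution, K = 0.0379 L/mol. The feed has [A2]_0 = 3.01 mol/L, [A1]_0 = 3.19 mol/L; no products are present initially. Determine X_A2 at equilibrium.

X = 0.246

Let X = conversion of A2; extent ξ = 3.01X/2 mol/L.
Concentrations: [A2] = 3.01 − 3.01X; [A1] = 3.19 − 1.5X; [B1] = 3.01X.
K = [B1]^2 / ([A2]^2 [A1]).
Equating to 0.0379 L/mol: the physical root is X = 0.246.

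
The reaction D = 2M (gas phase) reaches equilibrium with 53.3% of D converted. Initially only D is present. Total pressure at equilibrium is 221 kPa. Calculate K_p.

Basis: 1 mol D initially; let X = conversion of D. Extent ξ = X.
Mole table: n_D = 1 − X; n_M = 2X.
n_T = Σnᵢ = 1 + X.
At X = 0.533: n_D = 0.467, n_M = 1.07, n_T = 1.53.
p_i = (n_i/n_T)·P. K_p = p_M^2 / (p_D) = 351 kPa.

K_p = 351 kPa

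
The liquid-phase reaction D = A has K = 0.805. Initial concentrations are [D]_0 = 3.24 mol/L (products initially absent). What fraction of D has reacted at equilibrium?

Let X = conversion of D; extent ξ = 3.24·X mol/L.
Concentrations: [D] = 3.24 − 3.24X; [A] = 3.24X.
K = [A] / ([D]).
Equating to 0.805: the physical root is X = 0.446.

X = 0.446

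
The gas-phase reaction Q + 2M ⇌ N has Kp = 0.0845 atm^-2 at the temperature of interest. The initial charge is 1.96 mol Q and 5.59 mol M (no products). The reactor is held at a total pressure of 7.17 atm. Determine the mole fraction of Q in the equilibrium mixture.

Take 1.96 mol Q as basis and let X be its fractional conversion, so ξ = 1.96X.
Moles: n_Q = 1.96 − 1.96X; n_M = 5.59 − 3.92X; n_N = 1.96X.
Total moles n_T = 7.55 − 3.92X.
y_i = n_i/n_T, p_i = y_i·P. Kp = p_N / (p_Q p_M^2).
Equating to 0.0845 atm^-2 and solving on 0 < X < 1: X = 0.623.
Then n_Q = 0.74, n_T = 5.11, so y_Q = 0.145.

y_Q = 0.145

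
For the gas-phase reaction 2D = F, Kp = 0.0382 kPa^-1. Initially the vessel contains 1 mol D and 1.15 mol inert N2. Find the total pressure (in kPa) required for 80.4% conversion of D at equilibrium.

Let X = conversion of D (basis 1 mol D); extent of reaction ξ = 0.5X.
Mole table: n_D = 1 − X; n_F = 0.5X; n_I = 1.15 (inert).
n_T = Σnᵢ = 2.15 − 0.5X.
Kp = p_F / (p_D^2) with p_i = (n_i/n_T)·P.
At X = 0.804: the mole-fraction product g(X) = Π y_i^ν_i = 18.29. Since Kp = g(X)·P^{-1}, P = (g/Kp)^(1/1) = (18.29/0.0382)^(1/1) = 479 kPa.

P = 479 kPa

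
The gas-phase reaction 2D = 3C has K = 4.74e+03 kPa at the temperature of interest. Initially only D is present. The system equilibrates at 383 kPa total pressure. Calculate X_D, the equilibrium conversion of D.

Let X = conversion of D (basis 1 mol D); extent of reaction ξ = 0.5X.
At extent ξ: n_D = 1 − X; n_C = 1.5X.
Summing: n_T = 1 + 0.5X.
y_i = n_i/n_T, p_i = y_i·P. K = p_C^3 / (p_D^2).
Equating to 4.74e+03 kPa and solving on 0 < X < 1: X = 0.724.

X = 0.724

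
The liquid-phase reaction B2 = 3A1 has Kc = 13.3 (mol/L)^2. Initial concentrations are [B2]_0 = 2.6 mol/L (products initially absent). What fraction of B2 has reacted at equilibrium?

Let X = conversion of B2; extent ξ = 2.6·X mol/L.
Concentrations: [B2] = 2.6 − 2.6X; [A1] = 7.8X.
Kc = [A1]^3 / ([B2]).
This equals 13.3 at X = 0.360 (the root in 0 < X < 1).

X = 0.360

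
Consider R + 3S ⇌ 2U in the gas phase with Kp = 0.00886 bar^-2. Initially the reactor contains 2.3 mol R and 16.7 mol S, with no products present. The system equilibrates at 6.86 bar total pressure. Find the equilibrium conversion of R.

X = 0.461

Take 2.3 mol R as basis and let X be its fractional conversion, so ξ = 2.3X.
Mole table: n_R = 2.3 − 2.3X; n_S = 16.7 − 6.9X; n_U = 4.6X.
Total moles n_T = 19 − 4.6X.
With p_i = (n_i/n_T)P, Kp = p_U^2 / (p_R p_S^3).
Substituting and setting equal to 0.00886 bar^-2 gives a polynomial in X; the root in (0,1) is X = 0.461.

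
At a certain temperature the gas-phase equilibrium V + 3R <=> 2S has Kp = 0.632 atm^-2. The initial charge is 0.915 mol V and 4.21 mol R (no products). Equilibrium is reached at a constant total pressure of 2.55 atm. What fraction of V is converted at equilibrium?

Basis: 0.915 mol V initially; let X = conversion of V. Extent ξ = 0.915X.
At extent ξ: n_V = 0.915 − 0.915X; n_R = 4.21 − 2.75X; n_S = 1.83X.
Total moles n_T = 5.12 − 1.83X.
With p_i = (n_i/n_T)P, Kp = p_S^2 / (p_V p_R^3).
Substituting and setting equal to 0.632 atm^-2 gives a polynomial in X; the root in (0,1) is X = 0.632.

X = 0.632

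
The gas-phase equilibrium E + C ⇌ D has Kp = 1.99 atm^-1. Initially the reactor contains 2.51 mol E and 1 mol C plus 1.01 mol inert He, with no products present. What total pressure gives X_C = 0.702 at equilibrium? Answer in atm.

Take 1 mol C as basis and let X be its fractional conversion, so ξ = X.
Species balance: n_E = 2.51 − X; n_C = 1 − X; n_D = X; n_I = 1.01 (inert).
Total moles n_T = 4.52 − X.
Kp = p_D / (p_E p_C) with p_i = (n_i/n_T)·P.
At X = 0.702: the mole-fraction product g(X) = Π y_i^ν_i = 4.975. Since Kp = g(X)·P^{-1}, P = (g/Kp)^(1/1) = (4.975/1.99)^(1/1) = 2.5 atm.

P = 2.5 atm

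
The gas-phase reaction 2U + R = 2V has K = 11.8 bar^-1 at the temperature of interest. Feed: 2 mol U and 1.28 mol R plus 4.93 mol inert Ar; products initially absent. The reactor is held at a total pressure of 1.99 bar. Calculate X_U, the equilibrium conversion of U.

Let X = conversion of U (basis 2 mol U); extent of reaction ξ = X.
Mole table: n_U = 2 − 2X; n_R = 1.28 − X; n_V = 2X; n_I = 4.93 (inert).
Total moles n_T = 8.21 − X.
Mole fractions y_i = n_i/n_T; K = p_V^2 / (p_U^2 p_R) with p_i = y_i·P.
This yields a degree-3 equation in X; solving on (0,1), X = 0.593.

X = 0.593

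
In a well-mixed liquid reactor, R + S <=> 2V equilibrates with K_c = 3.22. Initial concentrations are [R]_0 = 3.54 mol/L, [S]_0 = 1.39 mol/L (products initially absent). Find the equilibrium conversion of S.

X = 0.686

Let X = conversion of S; extent ξ = 1.39·X mol/L.
Concentrations: [R] = 3.54 − 1.39X; [S] = 1.39 − 1.39X; [V] = 2.78X.
K_c = [V]^2 / ([R] [S]).
Equating to 3.22: the physical root is X = 0.686.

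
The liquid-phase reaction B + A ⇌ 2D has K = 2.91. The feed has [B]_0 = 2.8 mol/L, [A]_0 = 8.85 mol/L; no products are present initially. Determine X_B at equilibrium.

X = 0.714

Let X = conversion of B; extent ξ = 2.8·X mol/L.
Concentrations: [B] = 2.8 − 2.8X; [A] = 8.85 − 2.8X; [D] = 5.6X.
K = [D]^2 / ([B] [A]).
This equals 2.91 at X = 0.714 (the root in 0 < X < 1).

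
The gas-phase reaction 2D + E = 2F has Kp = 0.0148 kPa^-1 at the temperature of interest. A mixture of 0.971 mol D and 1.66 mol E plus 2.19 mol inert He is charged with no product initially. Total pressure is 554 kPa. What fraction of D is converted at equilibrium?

X = 0.611

Take 0.971 mol D as basis and let X be its fractional conversion, so ξ = 0.485X.
Species balance: n_D = 0.971 − 0.971X; n_E = 1.66 − 0.485X; n_F = 0.971X; n_I = 2.19 (inert).
Summing: n_T = 4.82 − 0.485X.
y_i = n_i/n_T, p_i = y_i·P. Kp = p_F^2 / (p_D^2 p_E).
Setting this equal to 0.0148 kPa^-1 and taking the physical root (0 < X < 1) gives X = 0.611.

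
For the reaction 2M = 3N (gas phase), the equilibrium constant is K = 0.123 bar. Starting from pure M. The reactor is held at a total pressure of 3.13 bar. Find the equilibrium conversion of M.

X = 0.201

Take 1 mol M as basis and let X be its fractional conversion, so ξ = 0.5X.
Mole table: n_M = 1 − X; n_N = 1.5X.
Summing: n_T = 1 + 0.5X.
Mole fractions y_i = n_i/n_T; K = p_N^3 / (p_M^2) with p_i = y_i·P.
This yields a degree-3 equation in X; solving on (0,1), X = 0.201.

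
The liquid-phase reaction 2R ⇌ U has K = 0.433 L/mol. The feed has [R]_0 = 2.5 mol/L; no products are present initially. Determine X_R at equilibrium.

X = 0.513

Let X = conversion of R; extent ξ = 2.5X/2 mol/L.
Concentrations: [R] = 2.5 − 2.5X; [U] = 1.25X.
K = [U] / ([R]^2).
This equals 0.433 at X = 0.513 (the root in 0 < X < 1).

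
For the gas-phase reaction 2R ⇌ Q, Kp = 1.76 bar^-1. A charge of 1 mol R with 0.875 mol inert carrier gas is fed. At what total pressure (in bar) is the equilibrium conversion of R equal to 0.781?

Let X = conversion of R (basis 1 mol R); extent of reaction ξ = 0.5X.
At extent ξ: n_R = 1 − X; n_Q = 0.5X; n_I = 0.875 (inert).
Total moles n_T = 1.88 − 0.5X.
Kp = p_Q / (p_R^2) with p_i = (n_i/n_T)·P.
At X = 0.781: the mole-fraction product g(X) = Π y_i^ν_i = 12.09. Since Kp = g(X)·P^{-1}, P = (g/Kp)^(1/1) = (12.09/1.76)^(1/1) = 6.87 bar.

P = 6.87 bar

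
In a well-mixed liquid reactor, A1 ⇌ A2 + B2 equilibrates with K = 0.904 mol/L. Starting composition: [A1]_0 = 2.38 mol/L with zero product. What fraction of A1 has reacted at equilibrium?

X = 0.455

Let X = conversion of A1; extent ξ = 2.38·X mol/L.
Concentrations: [A1] = 2.38 − 2.38X; [A2] = 2.38X; [B2] = 2.38X.
K = [A2] [B2] / ([A1]).
Equating to 0.904 mol/L: the physical root is X = 0.455.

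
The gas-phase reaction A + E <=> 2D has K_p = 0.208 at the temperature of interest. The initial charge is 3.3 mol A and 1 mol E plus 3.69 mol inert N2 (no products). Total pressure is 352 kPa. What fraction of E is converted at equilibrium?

Basis: 1 mol E initially; let X = conversion of E. Extent ξ = X.
Mole table: n_A = 3.3 − X; n_E = 1 − X; n_D = 2X; n_I = 3.69 (inert).
n_T stays at 7.99 (no change in mole number).
Mole fractions y_i = n_i/n_T; K_p = p_D^2 / (p_A p_E) with p_i = y_i·P.
Equating to 0.208 and solving on 0 < X < 1: X = 0.324.

X = 0.324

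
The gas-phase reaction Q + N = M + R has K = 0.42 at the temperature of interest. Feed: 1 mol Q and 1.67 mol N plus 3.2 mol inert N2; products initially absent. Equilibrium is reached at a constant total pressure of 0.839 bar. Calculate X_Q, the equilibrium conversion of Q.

Take 1 mol Q as basis and let X be its fractional conversion, so ξ = X.
At extent ξ: n_Q = 1 − X; n_N = 1.67 − X; n_M = X; n_R = X; n_I = 3.2 (inert).
Total moles n_T = 5.87 (Δν = 0, constant).
y_i = n_i/n_T, p_i = y_i·P. K = p_M p_R / (p_Q p_N).
Substituting and setting equal to 0.42 gives a polynomial in X; the root in (0,1) is X = 0.497.

X = 0.497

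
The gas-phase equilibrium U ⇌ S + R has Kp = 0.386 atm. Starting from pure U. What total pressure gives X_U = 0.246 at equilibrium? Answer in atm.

P = 5.99 atm

Basis: 1 mol U initially; let X = conversion of U. Extent ξ = X.
Species balance: n_U = 1 − X; n_S = X; n_R = X.
n_T = Σnᵢ = 1 + X.
Kp = p_S p_R / (p_U) with p_i = (n_i/n_T)·P.
At X = 0.246: the mole-fraction product g(X) = Π y_i^ν_i = 0.06441. Since Kp = g(X)·P^{1}, P = (Kp/g)^(1/1) = (0.386/0.06441)^(1/1) = 5.99 atm.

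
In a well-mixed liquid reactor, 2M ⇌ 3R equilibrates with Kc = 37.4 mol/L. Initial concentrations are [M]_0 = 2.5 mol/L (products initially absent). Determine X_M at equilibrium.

Let X = conversion of M; extent ξ = 2.5X/2 mol/L.
Concentrations: [M] = 2.5 − 2.5X; [R] = 3.75X.
Kc = [R]^3 / ([M]^2).
Solving Kc = 37.4 for X ∈ (0,1): X = 0.714.

X = 0.714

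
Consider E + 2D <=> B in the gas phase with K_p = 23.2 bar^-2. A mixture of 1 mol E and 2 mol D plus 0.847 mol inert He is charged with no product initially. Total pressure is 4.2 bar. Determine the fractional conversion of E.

X = 0.867

Take 1 mol E as basis and let X be its fractional conversion, so ξ = X.
Species balance: n_E = 1 − X; n_D = 2 − 2X; n_B = X; n_I = 0.847 (inert).
n_T = Σnᵢ = 3.85 − 2X.
y_i = n_i/n_T, p_i = y_i·P. K_p = p_B / (p_E p_D^2).
This yields a degree-3 equation in X; solving on (0,1), X = 0.867.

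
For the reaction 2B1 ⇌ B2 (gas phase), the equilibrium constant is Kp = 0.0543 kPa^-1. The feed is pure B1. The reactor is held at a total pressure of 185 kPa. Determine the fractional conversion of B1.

X = 0.844

Basis: 1 mol B1 initially; let X = conversion of B1. Extent ξ = 0.5X.
Moles: n_B1 = 1 − X; n_B2 = 0.5X.
n_T = Σnᵢ = 1 − 0.5X.
Mole fractions y_i = n_i/n_T; Kp = p_B2 / (p_B1^2) with p_i = y_i·P.
This yields a degree-2 equation in X; solving on (0,1), X = 0.844.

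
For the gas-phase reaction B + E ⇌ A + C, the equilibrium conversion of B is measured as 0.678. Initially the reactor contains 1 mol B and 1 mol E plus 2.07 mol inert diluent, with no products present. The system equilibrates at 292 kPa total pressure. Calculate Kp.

Kp = 4.43

Take 1 mol B as basis and let X be its fractional conversion, so ξ = X.
At extent ξ: n_B = 1 − X; n_E = 1 − X; n_A = X; n_C = X; n_I = 2.07 (inert).
Since Δν = 0, n_T = 4.07 throughout.
At X = 0.678: n_B = 0.322, n_E = 0.322, n_A = 0.678, n_C = 0.678, n_T = 4.07.
p_i = (n_i/n_T)·P. Kp = p_A p_C / (p_B p_E) = 4.43.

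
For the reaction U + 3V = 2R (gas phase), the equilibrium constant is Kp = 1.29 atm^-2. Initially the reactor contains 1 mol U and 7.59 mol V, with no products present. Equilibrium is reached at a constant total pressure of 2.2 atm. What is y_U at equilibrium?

Let X = conversion of U (basis 1 mol U); extent of reaction ξ = X.
Species balance: n_U = 1 − X; n_V = 7.59 − 3X; n_R = 2X.
n_T = Σnᵢ = 8.59 − 2X.
With p_i = (n_i/n_T)P, Kp = p_R^2 / (p_U p_V^3).
Substituting and setting equal to 1.29 atm^-2 gives a polynomial in X; the root in (0,1) is X = 0.836.
Then n_U = 0.164, n_T = 6.92, so y_U = 0.024.

y_U = 0.024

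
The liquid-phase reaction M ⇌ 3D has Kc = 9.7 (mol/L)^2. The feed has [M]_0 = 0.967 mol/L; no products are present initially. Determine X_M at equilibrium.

X = 0.555

Let X = conversion of M; extent ξ = 0.967·X mol/L.
Concentrations: [M] = 0.967 − 0.967X; [D] = 2.9X.
Kc = [D]^3 / ([M]).
Equating to 9.7 (mol/L)^2: the physical root is X = 0.555.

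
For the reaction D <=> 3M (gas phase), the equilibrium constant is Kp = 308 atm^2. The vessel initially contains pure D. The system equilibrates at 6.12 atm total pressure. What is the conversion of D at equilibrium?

Basis: 1 mol D initially; let X = conversion of D. Extent ξ = X.
Mole table: n_D = 1 − X; n_M = 3X.
Total moles n_T = 1 + 2X.
With p_i = (n_i/n_T)P, Kp = p_M^3 / (p_D).
This yields a degree-3 equation in X; solving on (0,1), X = 0.768.

X = 0.768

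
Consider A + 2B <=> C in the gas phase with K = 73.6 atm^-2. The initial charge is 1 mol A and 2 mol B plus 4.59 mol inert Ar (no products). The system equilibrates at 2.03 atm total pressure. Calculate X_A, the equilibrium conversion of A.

X = 0.718

Take 1 mol A as basis and let X be its fractional conversion, so ξ = X.
At extent ξ: n_A = 1 − X; n_B = 2 − 2X; n_C = X; n_I = 4.59 (inert).
n_T = Σnᵢ = 7.59 − 2X.
y_i = n_i/n_T, p_i = y_i·P. K = p_C / (p_A p_B^2).
Substituting and setting equal to 73.6 atm^-2 gives a polynomial in X; the root in (0,1) is X = 0.718.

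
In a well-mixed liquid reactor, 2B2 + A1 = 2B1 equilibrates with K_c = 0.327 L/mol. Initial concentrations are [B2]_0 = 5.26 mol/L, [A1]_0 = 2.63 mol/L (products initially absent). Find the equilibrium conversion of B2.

X = 0.415

Let X = conversion of B2; extent ξ = 5.26X/2 mol/L.
Concentrations: [B2] = 5.26 − 5.26X; [A1] = 2.63 − 2.63X; [B1] = 5.26X.
K_c = [B1]^2 / ([B2]^2 [A1]).
This equals 0.327 at X = 0.415 (the root in 0 < X < 1).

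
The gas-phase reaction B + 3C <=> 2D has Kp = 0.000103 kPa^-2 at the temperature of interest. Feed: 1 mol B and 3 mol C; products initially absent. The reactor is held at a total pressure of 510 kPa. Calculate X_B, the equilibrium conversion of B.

X = 0.640

Take 1 mol B as basis and let X be its fractional conversion, so ξ = X.
Species balance: n_B = 1 − X; n_C = 3 − 3X; n_D = 2X.
Total moles n_T = 4 − 2X.
y_i = n_i/n_T, p_i = y_i·P. Kp = p_D^2 / (p_B p_C^3).
Substituting and setting equal to 0.000103 kPa^-2 gives a polynomial in X; the root in (0,1) is X = 0.640.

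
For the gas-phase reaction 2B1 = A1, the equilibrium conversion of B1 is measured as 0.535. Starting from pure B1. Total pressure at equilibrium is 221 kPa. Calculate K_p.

Basis: 1 mol B1 initially; let X = conversion of B1. Extent ξ = 0.5X.
Moles: n_B1 = 1 − X; n_A1 = 0.5X.
Total moles n_T = 1 − 0.5X.
At X = 0.535: n_B1 = 0.465, n_A1 = 0.268, n_T = 0.732.
p_i = (n_i/n_T)·P. K_p = p_A1 / (p_B1^2) = 0.0041 kPa^-1.

K_p = 0.0041 kPa^-1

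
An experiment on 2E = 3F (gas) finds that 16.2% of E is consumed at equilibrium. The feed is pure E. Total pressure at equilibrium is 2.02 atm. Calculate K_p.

Take 1 mol E as basis and let X be its fractional conversion, so ξ = 0.5X.
Moles: n_E = 1 − X; n_F = 1.5X.
n_T = Σnᵢ = 1 + 0.5X.
At X = 0.162: n_E = 0.838, n_F = 0.243, n_T = 1.08.
p_i = (n_i/n_T)·P. K_p = p_F^3 / (p_E^2) = 0.0382 atm.

K_p = 0.0382 atm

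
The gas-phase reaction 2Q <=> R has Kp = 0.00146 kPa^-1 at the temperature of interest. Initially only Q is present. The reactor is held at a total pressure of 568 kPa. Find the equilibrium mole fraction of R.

y_R = 0.350

Let X = conversion of Q (basis 1 mol Q); extent of reaction ξ = 0.5X.
Species balance: n_Q = 1 − X; n_R = 0.5X.
n_T = Σnᵢ = 1 − 0.5X.
Mole fractions y_i = n_i/n_T; Kp = p_R / (p_Q^2) with p_i = y_i·P.
Substituting and setting equal to 0.00146 kPa^-1 gives a polynomial in X; the root in (0,1) is X = 0.519.
Then n_R = 0.259, n_T = 0.741, so y_R = 0.350.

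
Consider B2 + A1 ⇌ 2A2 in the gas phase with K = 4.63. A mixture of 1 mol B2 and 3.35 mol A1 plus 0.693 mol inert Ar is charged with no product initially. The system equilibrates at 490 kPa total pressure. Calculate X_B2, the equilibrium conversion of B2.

X = 0.790

Take 1 mol B2 as basis and let X be its fractional conversion, so ξ = X.
At extent ξ: n_B2 = 1 − X; n_A1 = 3.35 − X; n_A2 = 2X; n_I = 0.693 (inert).
Total moles n_T = 5.04 (Δν = 0, constant).
With p_i = (n_i/n_T)P, K = p_A2^2 / (p_B2 p_A1).
This yields a degree-2 equation in X; solving on (0,1), X = 0.790.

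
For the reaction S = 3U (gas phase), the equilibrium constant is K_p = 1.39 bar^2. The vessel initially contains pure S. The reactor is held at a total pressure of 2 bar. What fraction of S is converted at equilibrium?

Let X = conversion of S (basis 1 mol S); extent of reaction ξ = X.
Species balance: n_S = 1 − X; n_U = 3X.
n_T = Σnᵢ = 1 + 2X.
Mole fractions y_i = n_i/n_T; K_p = p_U^3 / (p_S) with p_i = y_i·P.
Substituting and setting equal to 1.39 bar^2 gives a polynomial in X; the root in (0,1) is X = 0.283.

X = 0.283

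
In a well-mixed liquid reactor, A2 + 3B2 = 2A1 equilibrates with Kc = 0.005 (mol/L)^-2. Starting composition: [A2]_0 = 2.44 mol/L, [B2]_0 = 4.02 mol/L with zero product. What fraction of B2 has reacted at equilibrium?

X = 0.216

Let X = conversion of B2; extent ξ = 4.02X/3 mol/L.
Concentrations: [A2] = 2.44 − 1.34X; [B2] = 4.02 − 4.02X; [A1] = 2.68X.
Kc = [A1]^2 / ([A2] [B2]^3).
Equating to 0.005 (mol/L)^-2: the physical root is X = 0.216.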